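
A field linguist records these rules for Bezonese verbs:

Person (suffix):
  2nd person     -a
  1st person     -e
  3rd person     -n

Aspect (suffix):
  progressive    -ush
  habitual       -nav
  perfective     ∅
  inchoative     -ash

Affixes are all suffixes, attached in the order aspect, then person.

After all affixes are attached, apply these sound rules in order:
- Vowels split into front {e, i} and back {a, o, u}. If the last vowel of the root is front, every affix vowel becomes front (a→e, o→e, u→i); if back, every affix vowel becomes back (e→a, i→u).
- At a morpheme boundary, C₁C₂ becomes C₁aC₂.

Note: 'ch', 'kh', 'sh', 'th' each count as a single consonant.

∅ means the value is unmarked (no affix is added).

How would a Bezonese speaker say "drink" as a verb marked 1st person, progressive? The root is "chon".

chonusha

Attach aspect progressive -ush → chonush.
Attach person 1st person -e → chonushe.
Apply vowel harmony: chonushe → chonusha.
Epenthesis: no change.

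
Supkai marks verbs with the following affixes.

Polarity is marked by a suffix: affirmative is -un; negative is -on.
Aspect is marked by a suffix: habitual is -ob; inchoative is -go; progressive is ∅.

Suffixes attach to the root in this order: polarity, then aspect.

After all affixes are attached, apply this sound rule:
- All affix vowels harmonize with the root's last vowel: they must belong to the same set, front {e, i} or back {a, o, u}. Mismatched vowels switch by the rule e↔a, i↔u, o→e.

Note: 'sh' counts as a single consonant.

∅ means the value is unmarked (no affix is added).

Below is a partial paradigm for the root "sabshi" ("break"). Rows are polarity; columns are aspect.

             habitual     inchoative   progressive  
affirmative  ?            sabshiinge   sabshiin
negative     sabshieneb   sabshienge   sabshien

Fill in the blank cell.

sabshiineb

Attach polarity affirmative -un → sabshiun.
Attach aspect habitual -ob → sabshiunob.
Apply vowel harmony: sabshiunob → sabshiineb.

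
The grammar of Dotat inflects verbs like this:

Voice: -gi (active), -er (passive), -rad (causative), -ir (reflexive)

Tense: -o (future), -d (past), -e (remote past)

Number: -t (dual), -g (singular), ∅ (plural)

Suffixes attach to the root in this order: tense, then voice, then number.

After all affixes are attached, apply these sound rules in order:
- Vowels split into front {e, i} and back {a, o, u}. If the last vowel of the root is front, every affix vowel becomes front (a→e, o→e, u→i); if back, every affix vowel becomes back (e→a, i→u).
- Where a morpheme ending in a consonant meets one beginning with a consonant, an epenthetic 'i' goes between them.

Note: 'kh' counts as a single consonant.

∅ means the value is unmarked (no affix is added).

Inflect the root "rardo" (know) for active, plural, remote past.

rardoagu

Attach tense remote past -e → rardoe.
Attach voice active -gi → rardoegi.
number = plural: zero marking, form stays rardoegi.
Apply vowel harmony: rardoegi → rardoagu.
Epenthesis: no change.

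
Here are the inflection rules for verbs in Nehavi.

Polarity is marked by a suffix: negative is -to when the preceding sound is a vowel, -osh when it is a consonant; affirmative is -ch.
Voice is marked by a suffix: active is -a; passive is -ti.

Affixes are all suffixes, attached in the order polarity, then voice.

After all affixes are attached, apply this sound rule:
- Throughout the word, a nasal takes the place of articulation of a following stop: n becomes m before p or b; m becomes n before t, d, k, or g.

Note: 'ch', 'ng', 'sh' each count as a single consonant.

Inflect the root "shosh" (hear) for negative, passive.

Attach polarity negative -osh (after consonant 'sh') → shoshosh.
Attach voice passive -ti → shoshoshti.
Nasal assimilation: no change.

shoshoshti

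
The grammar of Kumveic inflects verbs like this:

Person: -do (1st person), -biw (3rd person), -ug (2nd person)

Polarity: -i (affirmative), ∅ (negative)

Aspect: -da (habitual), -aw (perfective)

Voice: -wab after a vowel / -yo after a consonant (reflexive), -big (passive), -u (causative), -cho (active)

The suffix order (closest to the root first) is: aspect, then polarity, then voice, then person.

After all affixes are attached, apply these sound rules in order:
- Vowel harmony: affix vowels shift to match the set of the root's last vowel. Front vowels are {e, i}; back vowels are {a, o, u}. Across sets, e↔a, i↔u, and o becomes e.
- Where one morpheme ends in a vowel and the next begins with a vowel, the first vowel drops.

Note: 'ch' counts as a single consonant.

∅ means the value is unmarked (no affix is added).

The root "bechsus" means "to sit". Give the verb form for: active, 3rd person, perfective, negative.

Attach aspect perfective -aw → bechsusaw.
polarity = negative: zero marking, form stays bechsusaw.
Attach voice active -cho → bechsusawcho.
Attach person 3rd person -biw → bechsusawchobiw.
Apply vowel harmony: bechsusawchobiw → bechsusawchobuw.
Vowel deletion: no change.

bechsusawchobuw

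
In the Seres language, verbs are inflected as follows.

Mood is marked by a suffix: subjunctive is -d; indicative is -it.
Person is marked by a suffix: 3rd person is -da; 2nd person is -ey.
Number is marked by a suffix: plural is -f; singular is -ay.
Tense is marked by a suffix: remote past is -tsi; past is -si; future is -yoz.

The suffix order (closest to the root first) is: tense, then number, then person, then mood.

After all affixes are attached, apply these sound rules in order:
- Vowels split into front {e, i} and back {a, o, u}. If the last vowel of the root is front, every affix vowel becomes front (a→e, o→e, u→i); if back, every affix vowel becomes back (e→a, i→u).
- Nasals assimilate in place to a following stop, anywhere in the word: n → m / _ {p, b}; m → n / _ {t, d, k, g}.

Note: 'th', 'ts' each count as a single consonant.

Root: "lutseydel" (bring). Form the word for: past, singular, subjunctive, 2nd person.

lutseydelsieyeyd

Attach tense past -si → lutseydelsi.
Attach number singular -ay → lutseydelsiay.
Attach person 2nd person -ey → lutseydelsiayey.
Attach mood subjunctive -d → lutseydelsiayeyd.
Apply vowel harmony: lutseydelsiayeyd → lutseydelsieyeyd.
Nasal assimilation: no change.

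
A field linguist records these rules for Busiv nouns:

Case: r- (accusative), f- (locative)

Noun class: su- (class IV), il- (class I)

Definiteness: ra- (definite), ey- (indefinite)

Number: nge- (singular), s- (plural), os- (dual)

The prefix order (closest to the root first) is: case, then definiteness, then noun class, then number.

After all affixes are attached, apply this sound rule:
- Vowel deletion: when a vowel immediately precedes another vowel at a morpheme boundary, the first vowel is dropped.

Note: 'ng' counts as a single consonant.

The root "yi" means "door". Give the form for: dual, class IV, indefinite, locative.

Attach case locative f- → fyi.
Attach definiteness indefinite ey- → eyfyi.
Attach noun class class IV su- → sueyfyi.
Attach number dual os- → ossueyfyi.
Apply vowel deletion: ossueyfyi → osseyfyi.

osseyfyi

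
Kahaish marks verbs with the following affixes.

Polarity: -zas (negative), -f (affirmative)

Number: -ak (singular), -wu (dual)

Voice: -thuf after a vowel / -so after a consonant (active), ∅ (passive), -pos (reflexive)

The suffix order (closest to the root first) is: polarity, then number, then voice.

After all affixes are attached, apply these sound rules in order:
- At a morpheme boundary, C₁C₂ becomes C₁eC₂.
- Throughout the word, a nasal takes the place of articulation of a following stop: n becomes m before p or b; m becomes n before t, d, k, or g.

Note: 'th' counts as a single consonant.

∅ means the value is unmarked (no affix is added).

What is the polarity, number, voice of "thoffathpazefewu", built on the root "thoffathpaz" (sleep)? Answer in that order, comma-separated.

Segment: thoffathpaz-f-wu.
polarity: -f → affirmative.
number: -wu → dual.
voice: ∅ → passive.

affirmative, dual, passive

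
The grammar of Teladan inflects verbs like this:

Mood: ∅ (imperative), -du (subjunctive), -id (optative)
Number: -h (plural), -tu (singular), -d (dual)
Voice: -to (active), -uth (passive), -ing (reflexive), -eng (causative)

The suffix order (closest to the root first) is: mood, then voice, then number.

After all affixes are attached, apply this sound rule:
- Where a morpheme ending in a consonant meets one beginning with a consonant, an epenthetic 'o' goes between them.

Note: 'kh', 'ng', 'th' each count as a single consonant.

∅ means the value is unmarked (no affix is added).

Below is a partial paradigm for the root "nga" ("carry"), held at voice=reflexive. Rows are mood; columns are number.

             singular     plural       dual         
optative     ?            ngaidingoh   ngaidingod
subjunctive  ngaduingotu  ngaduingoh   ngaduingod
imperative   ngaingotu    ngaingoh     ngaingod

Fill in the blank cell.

ngaidingotu

Attach mood optative -id → ngaid.
Attach voice reflexive -ing → ngaiding.
Attach number singular -tu → ngaidingtu.
Apply epenthesis: ngaidingtu → ngaidingotu.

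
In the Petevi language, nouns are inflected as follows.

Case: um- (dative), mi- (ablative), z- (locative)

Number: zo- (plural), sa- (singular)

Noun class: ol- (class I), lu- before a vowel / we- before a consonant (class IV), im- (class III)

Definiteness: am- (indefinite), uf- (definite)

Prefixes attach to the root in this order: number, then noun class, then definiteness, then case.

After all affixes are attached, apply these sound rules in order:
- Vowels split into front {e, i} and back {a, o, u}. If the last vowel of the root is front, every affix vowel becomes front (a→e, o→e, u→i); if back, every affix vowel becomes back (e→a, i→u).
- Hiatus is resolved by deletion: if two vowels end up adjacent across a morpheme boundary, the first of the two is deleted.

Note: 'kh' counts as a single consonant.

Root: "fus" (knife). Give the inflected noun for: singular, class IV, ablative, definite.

mufwasafus

Attach number singular sa- → safus.
Attach noun class class IV we- (before consonant 's') → wesafus.
Attach definiteness definite uf- → ufwesafus.
Attach case ablative mi- → miufwesafus.
Apply vowel harmony: miufwesafus → muufwasafus.
Apply vowel deletion: muufwasafus → mufwasafus.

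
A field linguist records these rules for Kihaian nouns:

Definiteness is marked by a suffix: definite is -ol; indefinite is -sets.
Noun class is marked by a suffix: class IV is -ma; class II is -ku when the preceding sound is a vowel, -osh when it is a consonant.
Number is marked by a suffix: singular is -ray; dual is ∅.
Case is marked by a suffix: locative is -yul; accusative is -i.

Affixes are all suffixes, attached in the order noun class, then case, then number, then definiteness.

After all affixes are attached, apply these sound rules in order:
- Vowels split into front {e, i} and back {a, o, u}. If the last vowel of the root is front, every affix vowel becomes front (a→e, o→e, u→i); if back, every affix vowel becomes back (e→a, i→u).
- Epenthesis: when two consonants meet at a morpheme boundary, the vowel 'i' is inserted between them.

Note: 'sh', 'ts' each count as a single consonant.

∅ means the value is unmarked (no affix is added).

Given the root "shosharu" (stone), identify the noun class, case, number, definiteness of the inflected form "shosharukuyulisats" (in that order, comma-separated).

class II, locative, dual, indefinite

Segment: shosharu-ku-yul-sets.
noun class: -ku/osh → class II.
case: -yul → locative.
number: ∅ → dual.
definiteness: -sets → indefinite.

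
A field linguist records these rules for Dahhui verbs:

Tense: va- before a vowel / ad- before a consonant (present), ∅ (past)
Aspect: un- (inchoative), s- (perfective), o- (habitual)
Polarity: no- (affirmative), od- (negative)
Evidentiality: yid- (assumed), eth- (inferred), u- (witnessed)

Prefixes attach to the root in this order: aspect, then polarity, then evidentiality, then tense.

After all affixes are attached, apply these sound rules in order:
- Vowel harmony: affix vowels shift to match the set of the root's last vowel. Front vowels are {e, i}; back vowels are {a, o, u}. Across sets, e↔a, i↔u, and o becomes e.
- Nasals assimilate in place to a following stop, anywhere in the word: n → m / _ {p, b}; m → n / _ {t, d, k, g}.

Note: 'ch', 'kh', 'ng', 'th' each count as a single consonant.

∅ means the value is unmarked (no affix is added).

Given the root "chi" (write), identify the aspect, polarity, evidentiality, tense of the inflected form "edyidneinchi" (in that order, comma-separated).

inchoative, affirmative, assumed, present

Segment: ad-yid-no-un-chi.
aspect: un- → inchoative.
polarity: no- → affirmative.
evidentiality: yid- → assumed.
tense: va/ad- → present.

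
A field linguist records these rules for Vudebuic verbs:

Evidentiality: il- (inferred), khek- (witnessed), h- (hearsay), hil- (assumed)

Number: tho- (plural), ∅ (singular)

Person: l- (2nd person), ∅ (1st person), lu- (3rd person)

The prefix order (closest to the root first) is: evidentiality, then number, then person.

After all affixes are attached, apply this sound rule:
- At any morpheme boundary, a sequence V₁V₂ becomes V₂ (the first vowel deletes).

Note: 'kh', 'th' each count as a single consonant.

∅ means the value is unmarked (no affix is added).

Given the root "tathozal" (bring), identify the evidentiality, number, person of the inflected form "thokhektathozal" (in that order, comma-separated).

witnessed, plural, 1st person

Segment: tho-khek-tathozal.
evidentiality: khek- → witnessed.
number: tho- → plural.
person: ∅ → 1st person.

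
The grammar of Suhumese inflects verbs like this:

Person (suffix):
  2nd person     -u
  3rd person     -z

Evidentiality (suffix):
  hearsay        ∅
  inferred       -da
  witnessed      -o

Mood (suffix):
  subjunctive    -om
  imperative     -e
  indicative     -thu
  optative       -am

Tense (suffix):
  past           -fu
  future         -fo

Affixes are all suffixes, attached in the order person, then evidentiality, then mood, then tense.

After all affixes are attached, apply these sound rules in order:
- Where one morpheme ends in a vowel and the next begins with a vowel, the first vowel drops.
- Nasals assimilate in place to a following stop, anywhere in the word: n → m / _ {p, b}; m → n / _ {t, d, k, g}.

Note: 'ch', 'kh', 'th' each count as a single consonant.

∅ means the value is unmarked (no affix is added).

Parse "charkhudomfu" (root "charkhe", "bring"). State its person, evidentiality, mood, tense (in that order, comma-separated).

Segment: charkhe-u-da-om-fu.
person: -u → 2nd person.
evidentiality: -da → inferred.
mood: -om → subjunctive.
tense: -fu → past.

2nd person, inferred, subjunctive, past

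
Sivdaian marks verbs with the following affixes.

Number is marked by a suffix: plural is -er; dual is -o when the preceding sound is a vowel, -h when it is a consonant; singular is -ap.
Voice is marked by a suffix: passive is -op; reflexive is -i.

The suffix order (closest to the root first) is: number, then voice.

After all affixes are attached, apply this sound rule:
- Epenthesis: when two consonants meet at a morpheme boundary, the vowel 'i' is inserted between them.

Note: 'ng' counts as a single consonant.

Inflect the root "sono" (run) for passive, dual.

Attach number dual -o (after vowel 'o') → sonoo.
Attach voice passive -op → sonooop.
Epenthesis: no change.

sonooop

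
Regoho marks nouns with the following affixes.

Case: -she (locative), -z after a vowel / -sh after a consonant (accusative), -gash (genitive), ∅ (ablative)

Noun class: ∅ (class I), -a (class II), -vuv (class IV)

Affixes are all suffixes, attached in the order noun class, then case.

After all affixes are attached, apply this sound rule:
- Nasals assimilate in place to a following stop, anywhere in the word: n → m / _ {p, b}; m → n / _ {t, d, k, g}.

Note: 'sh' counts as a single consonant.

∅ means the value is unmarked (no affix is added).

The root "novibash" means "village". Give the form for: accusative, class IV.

Attach noun class class IV -vuv → novibashvuv.
Attach case accusative -sh (after consonant 'v') → novibashvuvsh.
Nasal assimilation: no change.

novibashvuvsh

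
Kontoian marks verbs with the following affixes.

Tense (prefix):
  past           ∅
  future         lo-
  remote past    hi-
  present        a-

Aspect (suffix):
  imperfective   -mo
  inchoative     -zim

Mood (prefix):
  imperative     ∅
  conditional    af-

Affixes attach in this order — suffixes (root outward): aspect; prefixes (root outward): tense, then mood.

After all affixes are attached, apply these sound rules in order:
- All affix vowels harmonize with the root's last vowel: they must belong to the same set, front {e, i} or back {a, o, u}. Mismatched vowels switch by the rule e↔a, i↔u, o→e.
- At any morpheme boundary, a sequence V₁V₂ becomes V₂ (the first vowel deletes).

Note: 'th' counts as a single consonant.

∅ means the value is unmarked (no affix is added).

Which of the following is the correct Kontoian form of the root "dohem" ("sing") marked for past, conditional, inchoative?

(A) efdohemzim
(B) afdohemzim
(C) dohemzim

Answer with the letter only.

A

Attach aspect inchoative -zim → dohemzim.
tense = past: zero marking, form stays dohemzim.
Attach mood conditional af- → afdohemzim.
Apply vowel harmony: afdohemzim → efdohemzim.
Vowel deletion: no change.
So the correct form is efdohemzim, option (A).
(B) afdohemzim is wrong: it fails to apply the sound rule(s).
(C) dohemzim is wrong: it uses imperative instead of conditional for mood.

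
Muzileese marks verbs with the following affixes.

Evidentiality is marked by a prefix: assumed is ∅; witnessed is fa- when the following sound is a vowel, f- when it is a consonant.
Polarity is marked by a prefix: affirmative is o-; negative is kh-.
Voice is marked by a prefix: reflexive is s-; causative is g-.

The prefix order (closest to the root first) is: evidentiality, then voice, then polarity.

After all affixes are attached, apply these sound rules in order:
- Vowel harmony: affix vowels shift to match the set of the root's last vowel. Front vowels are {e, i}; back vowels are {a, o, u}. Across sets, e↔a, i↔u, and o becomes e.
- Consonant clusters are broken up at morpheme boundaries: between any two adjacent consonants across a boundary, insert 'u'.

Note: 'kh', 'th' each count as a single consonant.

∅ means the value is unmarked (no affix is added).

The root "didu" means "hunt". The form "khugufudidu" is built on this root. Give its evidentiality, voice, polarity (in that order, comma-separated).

Segment: kh-g-f-didu.
evidentiality: fa/f- → witnessed.
voice: g- → causative.
polarity: kh- → negative.

witnessed, causative, negative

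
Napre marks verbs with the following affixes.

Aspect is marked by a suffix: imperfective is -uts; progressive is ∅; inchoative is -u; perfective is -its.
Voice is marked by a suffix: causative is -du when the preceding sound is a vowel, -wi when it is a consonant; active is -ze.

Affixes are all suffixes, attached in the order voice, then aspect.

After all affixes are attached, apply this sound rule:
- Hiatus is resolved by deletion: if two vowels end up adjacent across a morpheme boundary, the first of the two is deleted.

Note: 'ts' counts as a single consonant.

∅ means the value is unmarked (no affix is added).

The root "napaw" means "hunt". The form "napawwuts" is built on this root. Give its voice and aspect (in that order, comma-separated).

causative, imperfective

Segment: napaw-wi-uts.
voice: -du/wi → causative.
aspect: -uts → imperfective.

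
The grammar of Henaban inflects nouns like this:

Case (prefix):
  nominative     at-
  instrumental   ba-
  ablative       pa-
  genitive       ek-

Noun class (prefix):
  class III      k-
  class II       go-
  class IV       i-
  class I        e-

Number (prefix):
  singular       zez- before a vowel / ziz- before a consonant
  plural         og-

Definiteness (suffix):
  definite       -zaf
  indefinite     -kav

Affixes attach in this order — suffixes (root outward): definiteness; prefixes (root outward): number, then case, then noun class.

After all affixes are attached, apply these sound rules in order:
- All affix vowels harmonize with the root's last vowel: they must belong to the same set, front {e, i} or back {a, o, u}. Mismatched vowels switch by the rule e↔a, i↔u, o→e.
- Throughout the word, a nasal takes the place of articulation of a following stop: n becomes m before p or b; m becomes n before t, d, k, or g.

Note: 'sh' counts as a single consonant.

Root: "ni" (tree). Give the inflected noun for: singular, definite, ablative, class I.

epeziznizef

Attach number singular ziz- (before consonant 'n') → zizni.
Attach definiteness definite -zaf → ziznizaf.
Attach case ablative pa- → paziznizaf.
Attach noun class class I e- → epaziznizaf.
Apply vowel harmony: epaziznizaf → epeziznizef.
Nasal assimilation: no change.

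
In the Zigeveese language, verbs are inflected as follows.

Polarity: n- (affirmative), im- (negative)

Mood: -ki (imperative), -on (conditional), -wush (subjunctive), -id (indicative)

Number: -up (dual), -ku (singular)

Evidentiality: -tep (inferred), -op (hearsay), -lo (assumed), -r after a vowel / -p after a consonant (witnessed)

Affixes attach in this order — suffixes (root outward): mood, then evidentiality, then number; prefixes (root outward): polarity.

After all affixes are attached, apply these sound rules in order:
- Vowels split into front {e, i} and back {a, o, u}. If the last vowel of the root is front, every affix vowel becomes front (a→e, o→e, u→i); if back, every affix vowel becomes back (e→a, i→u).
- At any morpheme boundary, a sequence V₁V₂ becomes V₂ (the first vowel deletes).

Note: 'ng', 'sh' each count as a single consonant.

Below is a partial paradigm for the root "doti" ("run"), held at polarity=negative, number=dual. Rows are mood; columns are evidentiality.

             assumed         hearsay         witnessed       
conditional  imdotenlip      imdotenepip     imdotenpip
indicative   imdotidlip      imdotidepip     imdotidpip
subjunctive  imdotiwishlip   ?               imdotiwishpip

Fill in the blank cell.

imdotiwishepip

Attach polarity negative im- → imdoti.
Attach mood subjunctive -wush → imdotiwush.
Attach evidentiality hearsay -op → imdotiwushop.
Attach number dual -up → imdotiwushopup.
Apply vowel harmony: imdotiwushopup → imdotiwishepip.
Vowel deletion: no change.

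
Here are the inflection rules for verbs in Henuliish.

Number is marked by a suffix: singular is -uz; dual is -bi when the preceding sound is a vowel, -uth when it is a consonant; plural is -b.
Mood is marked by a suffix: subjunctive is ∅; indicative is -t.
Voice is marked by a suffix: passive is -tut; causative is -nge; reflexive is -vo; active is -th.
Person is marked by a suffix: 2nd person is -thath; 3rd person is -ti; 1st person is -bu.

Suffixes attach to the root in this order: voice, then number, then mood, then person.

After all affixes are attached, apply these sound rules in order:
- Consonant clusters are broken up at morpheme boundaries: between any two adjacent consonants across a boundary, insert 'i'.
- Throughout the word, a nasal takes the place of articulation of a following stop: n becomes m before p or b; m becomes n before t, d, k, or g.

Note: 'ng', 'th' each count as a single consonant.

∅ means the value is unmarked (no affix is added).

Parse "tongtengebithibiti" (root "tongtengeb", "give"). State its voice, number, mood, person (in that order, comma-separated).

Segment: tongtengeb-th-b-ti.
voice: -th → active.
number: -b → plural.
mood: ∅ → subjunctive.
person: -ti → 3rd person.

active, plural, subjunctive, 3rd person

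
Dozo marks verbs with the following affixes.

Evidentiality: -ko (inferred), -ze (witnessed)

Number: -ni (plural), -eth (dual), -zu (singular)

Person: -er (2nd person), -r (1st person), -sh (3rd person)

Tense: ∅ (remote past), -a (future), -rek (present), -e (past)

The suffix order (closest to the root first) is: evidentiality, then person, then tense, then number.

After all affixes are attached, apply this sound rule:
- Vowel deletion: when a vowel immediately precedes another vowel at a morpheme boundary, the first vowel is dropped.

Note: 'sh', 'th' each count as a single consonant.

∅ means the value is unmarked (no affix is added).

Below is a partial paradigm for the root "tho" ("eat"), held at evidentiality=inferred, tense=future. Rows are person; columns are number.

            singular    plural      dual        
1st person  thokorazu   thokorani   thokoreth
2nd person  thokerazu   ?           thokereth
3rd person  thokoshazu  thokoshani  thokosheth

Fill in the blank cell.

Attach evidentiality inferred -ko → thoko.
Attach person 2nd person -er → thokoer.
Attach tense future -a → thokoera.
Attach number plural -ni → thokoerani.
Apply vowel deletion: thokoerani → thokerani.

thokerani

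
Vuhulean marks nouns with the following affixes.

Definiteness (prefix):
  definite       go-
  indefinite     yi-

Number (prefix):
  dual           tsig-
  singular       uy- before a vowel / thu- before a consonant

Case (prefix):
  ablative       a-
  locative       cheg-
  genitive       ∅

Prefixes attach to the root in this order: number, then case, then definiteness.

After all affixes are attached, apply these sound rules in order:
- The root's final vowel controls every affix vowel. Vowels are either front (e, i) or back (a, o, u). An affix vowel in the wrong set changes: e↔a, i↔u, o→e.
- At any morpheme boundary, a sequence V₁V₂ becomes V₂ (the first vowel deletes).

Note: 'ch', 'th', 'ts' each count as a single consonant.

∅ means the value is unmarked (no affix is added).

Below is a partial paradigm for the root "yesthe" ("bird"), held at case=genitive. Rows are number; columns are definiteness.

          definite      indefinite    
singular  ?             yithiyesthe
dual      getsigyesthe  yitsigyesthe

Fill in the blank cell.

gethiyesthe

Attach number singular thu- (before consonant 'y') → thuyesthe.
case = genitive: zero marking, form stays thuyesthe.
Attach definiteness definite go- → gothuyesthe.
Apply vowel harmony: gothuyesthe → gethiyesthe.
Vowel deletion: no change.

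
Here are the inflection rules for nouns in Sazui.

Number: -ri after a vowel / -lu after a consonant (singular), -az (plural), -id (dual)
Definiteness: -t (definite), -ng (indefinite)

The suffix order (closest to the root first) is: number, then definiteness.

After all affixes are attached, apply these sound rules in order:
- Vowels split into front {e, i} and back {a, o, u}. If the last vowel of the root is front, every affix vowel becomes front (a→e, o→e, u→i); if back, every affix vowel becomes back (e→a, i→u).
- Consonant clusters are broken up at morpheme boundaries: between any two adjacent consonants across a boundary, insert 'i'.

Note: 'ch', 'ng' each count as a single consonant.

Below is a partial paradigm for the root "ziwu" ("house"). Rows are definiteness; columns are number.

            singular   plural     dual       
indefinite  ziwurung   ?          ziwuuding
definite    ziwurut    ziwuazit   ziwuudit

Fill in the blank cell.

ziwuazing

Attach number plural -az → ziwuaz.
Attach definiteness indefinite -ng → ziwuazng.
Vowel harmony: no change.
Apply epenthesis: ziwuazng → ziwuazing.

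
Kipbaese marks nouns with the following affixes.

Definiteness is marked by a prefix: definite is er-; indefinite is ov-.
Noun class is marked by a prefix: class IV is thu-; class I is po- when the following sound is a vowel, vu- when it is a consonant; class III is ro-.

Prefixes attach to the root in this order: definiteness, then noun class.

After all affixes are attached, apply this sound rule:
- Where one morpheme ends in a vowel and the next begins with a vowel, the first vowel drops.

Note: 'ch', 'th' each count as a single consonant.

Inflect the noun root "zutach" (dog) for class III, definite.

rerzutach

Attach definiteness definite er- → erzutach.
Attach noun class class III ro- → roerzutach.
Apply vowel deletion: roerzutach → rerzutach.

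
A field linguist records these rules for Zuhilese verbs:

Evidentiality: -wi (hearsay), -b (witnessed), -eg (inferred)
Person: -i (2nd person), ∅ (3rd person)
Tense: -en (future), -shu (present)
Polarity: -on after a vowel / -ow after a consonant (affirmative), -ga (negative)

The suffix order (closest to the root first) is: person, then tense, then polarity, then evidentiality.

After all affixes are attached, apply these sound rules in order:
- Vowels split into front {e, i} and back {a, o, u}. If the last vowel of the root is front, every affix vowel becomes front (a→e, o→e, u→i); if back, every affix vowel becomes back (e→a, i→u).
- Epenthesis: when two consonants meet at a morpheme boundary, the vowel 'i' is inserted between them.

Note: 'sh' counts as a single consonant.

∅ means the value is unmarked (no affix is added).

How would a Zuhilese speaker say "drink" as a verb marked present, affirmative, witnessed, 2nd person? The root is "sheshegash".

Attach person 2nd person -i → sheshegashi.
Attach tense present -shu → sheshegashishu.
Attach polarity affirmative -on (after vowel 'u') → sheshegashishuon.
Attach evidentiality witnessed -b → sheshegashishuonb.
Apply vowel harmony: sheshegashishuonb → sheshegashushuonb.
Apply epenthesis: sheshegashushuonb → sheshegashushuonib.

sheshegashushuonib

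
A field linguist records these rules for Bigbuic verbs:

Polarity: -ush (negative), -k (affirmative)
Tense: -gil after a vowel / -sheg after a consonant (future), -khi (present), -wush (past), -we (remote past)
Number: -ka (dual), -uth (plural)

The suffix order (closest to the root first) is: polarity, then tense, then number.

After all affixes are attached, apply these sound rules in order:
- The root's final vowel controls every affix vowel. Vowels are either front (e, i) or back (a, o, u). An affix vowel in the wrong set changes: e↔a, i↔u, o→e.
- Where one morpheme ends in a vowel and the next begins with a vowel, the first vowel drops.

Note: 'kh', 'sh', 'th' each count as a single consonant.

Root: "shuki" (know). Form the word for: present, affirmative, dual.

shukikkhike

Attach polarity affirmative -k → shukik.
Attach tense present -khi → shukikkhi.
Attach number dual -ka → shukikkhika.
Apply vowel harmony: shukikkhika → shukikkhike.
Vowel deletion: no change.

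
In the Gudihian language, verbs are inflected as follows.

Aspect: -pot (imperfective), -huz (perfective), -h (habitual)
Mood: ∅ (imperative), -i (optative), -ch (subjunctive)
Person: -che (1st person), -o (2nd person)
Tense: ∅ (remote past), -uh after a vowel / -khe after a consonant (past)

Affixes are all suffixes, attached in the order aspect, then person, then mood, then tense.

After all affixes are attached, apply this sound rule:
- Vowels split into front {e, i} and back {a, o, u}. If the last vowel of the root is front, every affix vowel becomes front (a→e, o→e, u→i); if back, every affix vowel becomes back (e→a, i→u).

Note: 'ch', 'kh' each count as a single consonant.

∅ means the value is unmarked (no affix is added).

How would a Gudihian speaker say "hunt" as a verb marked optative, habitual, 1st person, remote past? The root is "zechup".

Attach aspect habitual -h → zechuph.
Attach person 1st person -che → zechuphche.
Attach mood optative -i → zechuphchei.
tense = remote past: zero marking, form stays zechuphchei.
Apply vowel harmony: zechuphchei → zechuphchau.

zechuphchau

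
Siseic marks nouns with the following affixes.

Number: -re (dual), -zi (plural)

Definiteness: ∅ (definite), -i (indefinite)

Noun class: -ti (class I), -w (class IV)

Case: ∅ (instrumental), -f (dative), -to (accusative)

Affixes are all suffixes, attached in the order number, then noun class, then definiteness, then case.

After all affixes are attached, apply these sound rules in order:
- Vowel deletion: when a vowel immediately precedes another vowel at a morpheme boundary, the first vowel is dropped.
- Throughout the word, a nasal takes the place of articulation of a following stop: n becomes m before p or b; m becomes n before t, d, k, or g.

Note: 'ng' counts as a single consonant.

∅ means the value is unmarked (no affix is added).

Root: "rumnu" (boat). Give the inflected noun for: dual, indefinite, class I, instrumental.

Attach number dual -re → rumnure.
Attach noun class class I -ti → rumnureti.
Attach definiteness indefinite -i → rumnuretii.
case = instrumental: zero marking, form stays rumnuretii.
Apply vowel deletion: rumnuretii → rumnureti.
Nasal assimilation: no change.

rumnureti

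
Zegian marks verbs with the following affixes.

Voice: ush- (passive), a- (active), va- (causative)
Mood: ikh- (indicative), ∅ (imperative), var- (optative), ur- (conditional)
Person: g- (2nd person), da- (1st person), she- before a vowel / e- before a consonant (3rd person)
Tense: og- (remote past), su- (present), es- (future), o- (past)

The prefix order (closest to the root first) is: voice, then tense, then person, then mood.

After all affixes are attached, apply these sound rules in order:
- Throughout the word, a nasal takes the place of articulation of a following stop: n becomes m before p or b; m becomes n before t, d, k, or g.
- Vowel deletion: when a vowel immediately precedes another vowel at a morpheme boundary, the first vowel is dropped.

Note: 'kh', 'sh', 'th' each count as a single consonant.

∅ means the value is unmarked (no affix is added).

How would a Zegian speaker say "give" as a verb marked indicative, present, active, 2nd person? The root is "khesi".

Attach voice active a- → akhesi.
Attach tense present su- → suakhesi.
Attach person 2nd person g- → gsuakhesi.
Attach mood indicative ikh- → ikhgsuakhesi.
Nasal assimilation: no change.
Apply vowel deletion: ikhgsuakhesi → ikhgsakhesi.

ikhgsakhesi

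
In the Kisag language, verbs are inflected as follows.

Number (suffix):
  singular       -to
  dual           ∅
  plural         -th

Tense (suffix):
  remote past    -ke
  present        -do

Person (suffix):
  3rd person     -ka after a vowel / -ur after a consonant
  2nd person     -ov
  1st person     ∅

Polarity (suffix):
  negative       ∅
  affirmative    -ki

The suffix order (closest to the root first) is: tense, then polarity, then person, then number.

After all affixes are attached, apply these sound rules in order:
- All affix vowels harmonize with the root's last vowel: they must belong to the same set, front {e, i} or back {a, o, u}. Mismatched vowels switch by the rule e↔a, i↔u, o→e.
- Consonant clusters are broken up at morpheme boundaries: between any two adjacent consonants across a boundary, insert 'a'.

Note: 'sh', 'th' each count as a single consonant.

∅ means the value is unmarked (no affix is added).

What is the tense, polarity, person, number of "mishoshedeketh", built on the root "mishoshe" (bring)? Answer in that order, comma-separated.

present, negative, 3rd person, plural

Segment: mishoshe-do-ka-th.
tense: -do → present.
polarity: ∅ → negative.
person: -ka/ur → 3rd person.
number: -th → plural.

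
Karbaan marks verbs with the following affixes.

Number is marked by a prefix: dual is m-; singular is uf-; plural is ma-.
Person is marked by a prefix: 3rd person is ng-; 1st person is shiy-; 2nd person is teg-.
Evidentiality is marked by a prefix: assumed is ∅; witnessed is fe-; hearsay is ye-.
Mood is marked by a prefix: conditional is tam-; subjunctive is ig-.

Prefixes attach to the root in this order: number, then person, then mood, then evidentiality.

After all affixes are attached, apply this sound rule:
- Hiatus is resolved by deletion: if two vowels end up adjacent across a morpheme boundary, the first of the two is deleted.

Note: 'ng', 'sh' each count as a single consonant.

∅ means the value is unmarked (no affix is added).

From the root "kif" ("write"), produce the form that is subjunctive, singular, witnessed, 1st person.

Attach number singular uf- → ufkif.
Attach person 1st person shiy- → shiyufkif.
Attach mood subjunctive ig- → igshiyufkif.
Attach evidentiality witnessed fe- → feigshiyufkif.
Apply vowel deletion: feigshiyufkif → figshiyufkif.

figshiyufkif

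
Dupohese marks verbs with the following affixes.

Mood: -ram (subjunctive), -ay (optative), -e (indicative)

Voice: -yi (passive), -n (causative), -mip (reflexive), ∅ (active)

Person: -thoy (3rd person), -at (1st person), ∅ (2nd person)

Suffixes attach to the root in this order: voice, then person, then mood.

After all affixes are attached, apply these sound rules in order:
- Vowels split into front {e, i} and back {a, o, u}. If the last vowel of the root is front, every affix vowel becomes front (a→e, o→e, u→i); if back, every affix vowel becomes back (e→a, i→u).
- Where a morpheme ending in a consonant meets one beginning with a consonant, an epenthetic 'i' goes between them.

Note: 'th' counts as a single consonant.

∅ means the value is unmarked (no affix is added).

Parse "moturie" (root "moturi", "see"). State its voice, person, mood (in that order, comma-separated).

Segment: moturi-e.
voice: ∅ → active.
person: ∅ → 2nd person.
mood: -e → indicative.

active, 2nd person, indicative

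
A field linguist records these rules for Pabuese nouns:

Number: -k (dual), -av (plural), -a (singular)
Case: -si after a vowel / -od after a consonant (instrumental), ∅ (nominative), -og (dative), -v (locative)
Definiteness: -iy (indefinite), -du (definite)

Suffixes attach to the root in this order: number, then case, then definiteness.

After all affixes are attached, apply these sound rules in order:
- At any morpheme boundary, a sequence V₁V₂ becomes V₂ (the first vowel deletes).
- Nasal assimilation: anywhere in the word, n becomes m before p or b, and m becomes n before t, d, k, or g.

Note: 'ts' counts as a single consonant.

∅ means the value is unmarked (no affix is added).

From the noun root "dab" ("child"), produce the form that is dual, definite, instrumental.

Attach number dual -k → dabk.
Attach case instrumental -od (after consonant 'k') → dabkod.
Attach definiteness definite -du → dabkoddu.
Vowel deletion: no change.
Nasal assimilation: no change.

dabkoddu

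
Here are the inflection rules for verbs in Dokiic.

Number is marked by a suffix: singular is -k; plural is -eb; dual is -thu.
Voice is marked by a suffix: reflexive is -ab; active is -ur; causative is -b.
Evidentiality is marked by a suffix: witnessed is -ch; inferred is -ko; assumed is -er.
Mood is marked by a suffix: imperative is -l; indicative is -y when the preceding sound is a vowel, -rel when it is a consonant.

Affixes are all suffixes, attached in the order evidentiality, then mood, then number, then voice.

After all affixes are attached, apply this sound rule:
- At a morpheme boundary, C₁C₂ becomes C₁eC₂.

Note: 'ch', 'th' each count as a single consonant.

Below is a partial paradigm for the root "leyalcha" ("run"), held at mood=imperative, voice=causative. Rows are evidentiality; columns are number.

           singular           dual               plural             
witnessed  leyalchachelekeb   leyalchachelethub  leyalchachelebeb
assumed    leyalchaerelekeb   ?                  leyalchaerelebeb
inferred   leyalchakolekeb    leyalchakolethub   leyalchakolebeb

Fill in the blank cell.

leyalchaerelethub

Attach evidentiality assumed -er → leyalchaer.
Attach mood imperative -l → leyalchaerl.
Attach number dual -thu → leyalchaerlthu.
Attach voice causative -b → leyalchaerlthub.
Apply epenthesis: leyalchaerlthub → leyalchaerelethub.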